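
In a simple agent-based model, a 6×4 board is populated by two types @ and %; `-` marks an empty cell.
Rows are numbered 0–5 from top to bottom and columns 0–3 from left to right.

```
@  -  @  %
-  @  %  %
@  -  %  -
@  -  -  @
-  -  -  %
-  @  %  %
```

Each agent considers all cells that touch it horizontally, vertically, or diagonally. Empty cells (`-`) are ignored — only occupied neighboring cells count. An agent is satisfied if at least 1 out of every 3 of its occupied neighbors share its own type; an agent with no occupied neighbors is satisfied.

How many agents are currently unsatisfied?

(0,0)@ 1/1 ✓
(0,2)@ 1/4 ✗
(0,3)% 2/3 ✓
(1,1)@ 3/5 ✓
(1,2)% 3/5 ✓
(1,3)% 3/4 ✓
(2,0)@ 2/2 ✓
(2,2)% 2/4 ✓
(3,0)@ 1/1 ✓
(3,3)@ 0/2 ✗
(4,3)% 2/3 ✓
(5,1)@ 0/1 ✗
(5,2)% 2/3 ✓
(5,3)% 2/2 ✓
Unsatisfied: (0,2), (3,3), (5,1) — 3 in total.

3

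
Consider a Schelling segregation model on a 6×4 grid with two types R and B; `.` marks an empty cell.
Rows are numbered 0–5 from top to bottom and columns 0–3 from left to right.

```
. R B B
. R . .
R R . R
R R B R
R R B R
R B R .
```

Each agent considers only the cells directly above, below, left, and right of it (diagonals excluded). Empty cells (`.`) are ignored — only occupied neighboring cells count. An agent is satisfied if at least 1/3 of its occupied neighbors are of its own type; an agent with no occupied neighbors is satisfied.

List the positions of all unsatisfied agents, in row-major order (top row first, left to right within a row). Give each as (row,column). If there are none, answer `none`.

(0,1)R 1/2 ✓
(0,2)B 1/2 ✓
(0,3)B 1/1 ✓
(1,1)R 2/2 ✓
(2,0)R 2/2 ✓
(2,1)R 3/3 ✓
(2,3)R 1/1 ✓
(3,0)R 3/3 ✓
(3,1)R 3/4 ✓
(3,2)B 1/3 ✓
(3,3)R 2/3 ✓
(4,0)R 3/3 ✓
(4,1)R 2/4 ✓
(4,2)B 1/4 ✗
(4,3)R 1/2 ✓
(5,0)R 1/2 ✓
(5,1)B 0/3 ✗
(5,2)R 0/2 ✗

(4,2), (5,1), (5,2)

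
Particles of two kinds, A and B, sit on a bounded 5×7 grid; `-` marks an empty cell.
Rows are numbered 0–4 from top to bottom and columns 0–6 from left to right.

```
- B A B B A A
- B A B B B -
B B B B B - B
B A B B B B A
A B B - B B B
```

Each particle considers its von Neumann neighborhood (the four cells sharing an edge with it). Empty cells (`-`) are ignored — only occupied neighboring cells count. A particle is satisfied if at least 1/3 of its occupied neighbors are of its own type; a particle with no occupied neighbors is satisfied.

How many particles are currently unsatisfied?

Row 0: (0,1)B 1/2 ok · (0,2)A 1/3 ok · (0,3)B 2/3 ok · (0,4)B 2/3 ok · (0,5)A 1/3 ok · (0,6)A 1/1 ok
Row 1: (1,1)B 2/3 ok · (1,2)A 1/4 unhappy · (1,3)B 3/4 ok · (1,4)B 4/4 ok · (1,5)B 1/2 ok
Row 2: (2,0)B 2/2 ok · (2,1)B 3/4 ok · (2,2)B 3/4 ok · (2,3)B 4/4 ok · (2,4)B 3/3 ok · (2,6)B 0/1 unhappy
Row 3: (3,0)B 1/3 ok · (3,1)A 0/4 unhappy · (3,2)B 3/4 ok · (3,3)B 3/3 ok · (3,4)B 4/4 ok · (3,5)B 2/3 ok · (3,6)A 0/3 unhappy
Row 4: (4,0)A 0/2 unhappy · (4,1)B 1/3 ok · (4,2)B 2/2 ok · (4,4)B 2/2 ok · (4,5)B 3/3 ok · (4,6)B 1/2 ok
Unsatisfied: (1,2), (2,6), (3,1), (3,6), (4,0) — 5 in total.

5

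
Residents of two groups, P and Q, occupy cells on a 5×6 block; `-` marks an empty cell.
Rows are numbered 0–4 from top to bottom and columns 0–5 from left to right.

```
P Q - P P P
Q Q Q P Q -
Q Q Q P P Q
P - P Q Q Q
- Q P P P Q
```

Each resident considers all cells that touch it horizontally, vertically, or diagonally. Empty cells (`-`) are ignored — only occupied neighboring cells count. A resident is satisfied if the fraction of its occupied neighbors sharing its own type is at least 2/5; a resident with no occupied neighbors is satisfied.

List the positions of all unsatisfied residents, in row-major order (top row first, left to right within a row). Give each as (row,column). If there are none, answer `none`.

(0,0), (1,4), (2,3), (2,4), (3,0), (3,3), (4,1), (4,4)

(0,0)P 0/3 unhappy
(0,1)Q 3/4 ok
(0,3)P 2/4 ok
(0,4)P 3/4 ok
(0,5)P 1/2 ok
(1,0)Q 4/5 ok
(1,1)Q 6/7 ok
(1,2)Q 4/7 ok
(1,3)P 4/7 ok
(1,4)Q 1/7 unhappy
(2,0)Q 3/4 ok
(2,1)Q 5/7 ok
(2,2)Q 4/7 ok
(2,3)P 3/8 unhappy
(2,4)P 2/7 unhappy
(2,5)Q 3/4 ok
(3,0)P 0/3 unhappy
(3,2)P 3/7 ok
(3,3)Q 2/8 unhappy
(3,4)Q 4/8 ok
(3,5)Q 3/5 ok
(4,1)Q 0/3 unhappy
(4,2)P 2/4 ok
(4,3)P 3/5 ok
(4,4)P 1/5 unhappy
(4,5)Q 2/3 ok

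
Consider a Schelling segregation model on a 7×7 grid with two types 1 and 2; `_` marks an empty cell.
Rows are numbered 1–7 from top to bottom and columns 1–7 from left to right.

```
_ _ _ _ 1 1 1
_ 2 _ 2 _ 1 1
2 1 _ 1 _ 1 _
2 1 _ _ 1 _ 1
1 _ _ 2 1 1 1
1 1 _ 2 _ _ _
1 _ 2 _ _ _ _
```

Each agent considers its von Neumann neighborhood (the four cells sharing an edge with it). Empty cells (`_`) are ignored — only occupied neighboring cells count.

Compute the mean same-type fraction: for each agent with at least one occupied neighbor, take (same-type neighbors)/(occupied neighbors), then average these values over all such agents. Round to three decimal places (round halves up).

(1,5)1 1/1
(1,6)1 3/3
(1,7)1 2/2
(2,2)2 0/1
(2,4)2 0/1
(2,6)1 3/3
(2,7)1 2/2
(3,1)2 1/2
(3,2)1 1/3
(3,4)1 0/1
(3,6)1 1/1
(4,1)2 1/3
(4,2)1 1/2
(4,5)1 1/1
(4,7)1 1/1
(5,1)1 1/2
(5,4)2 1/2
(5,5)1 2/3
(5,6)1 2/2
(5,7)1 2/2
(6,1)1 3/3
(6,2)1 1/1
(6,4)2 1/1
(7,1)1 1/1
(7,3)2 — no occupied neighbors
Sum over 24 agents: 1/1 + 3/3 + 2/2 + 0/1 + 0/1 + 3/3 + 2/2 + 1/2 + 1/3 + 0/1 + 1/1 + 1/3 + 1/2 + 1/1 + 1/1 + 1/2 + 1/2 + 2/3 + 2/2 + 2/2 + 3/3 + 1/1 + 1/1 + 1/1 = 52/3; mean = 52/3 ÷ 24 = 13/18 = 0.722222… → 0.722.

0.722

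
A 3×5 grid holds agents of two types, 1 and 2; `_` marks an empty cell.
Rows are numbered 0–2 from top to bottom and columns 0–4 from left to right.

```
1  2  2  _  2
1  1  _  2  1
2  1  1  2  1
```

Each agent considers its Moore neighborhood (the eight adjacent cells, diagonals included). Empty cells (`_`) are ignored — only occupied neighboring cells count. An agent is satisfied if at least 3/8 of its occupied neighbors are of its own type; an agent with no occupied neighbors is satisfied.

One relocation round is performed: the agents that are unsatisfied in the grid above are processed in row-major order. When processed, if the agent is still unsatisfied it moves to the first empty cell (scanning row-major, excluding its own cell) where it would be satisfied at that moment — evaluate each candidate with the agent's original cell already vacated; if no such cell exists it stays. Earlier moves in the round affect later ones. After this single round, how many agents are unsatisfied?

Initially unsatisfied (in order): (0,1), (1,4), (2,0), (2,3), (2,4).
  (0,1) → (0,3).
  (1,4) → (0,1).
  (2,0) → (1,2).
  (2,3): now satisfied by earlier moves; stays.
  (2,4) → (2,0).
Resulting grid:
1 1 2 2 2
1 1 2 2 _
1 1 1 2 _
All satisfied now.

0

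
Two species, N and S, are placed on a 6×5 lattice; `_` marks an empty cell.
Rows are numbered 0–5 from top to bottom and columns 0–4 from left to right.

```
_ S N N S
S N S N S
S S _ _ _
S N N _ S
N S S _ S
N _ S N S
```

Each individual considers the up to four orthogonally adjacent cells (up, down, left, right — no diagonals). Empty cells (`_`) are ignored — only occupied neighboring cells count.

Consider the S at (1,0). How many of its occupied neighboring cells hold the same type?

Occupied neighbors of (1,0): (2,0)=S, (1,1)=N.
Same type (S): 1 of 2.

1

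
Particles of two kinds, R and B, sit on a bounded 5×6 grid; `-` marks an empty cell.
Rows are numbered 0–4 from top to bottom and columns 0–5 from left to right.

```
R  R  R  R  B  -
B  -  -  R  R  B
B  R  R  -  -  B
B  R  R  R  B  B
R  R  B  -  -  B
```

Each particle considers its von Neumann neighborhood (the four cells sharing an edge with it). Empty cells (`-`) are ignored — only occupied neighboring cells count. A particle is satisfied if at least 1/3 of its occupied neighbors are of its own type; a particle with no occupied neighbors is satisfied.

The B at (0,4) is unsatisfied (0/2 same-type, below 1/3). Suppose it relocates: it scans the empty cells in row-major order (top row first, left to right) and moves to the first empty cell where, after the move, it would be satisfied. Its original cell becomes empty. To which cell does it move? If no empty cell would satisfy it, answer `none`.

(0,5)

Vacating (0,4). Empty cells in order:
  (0,5): 1/1 same-type → satisfied — stop here.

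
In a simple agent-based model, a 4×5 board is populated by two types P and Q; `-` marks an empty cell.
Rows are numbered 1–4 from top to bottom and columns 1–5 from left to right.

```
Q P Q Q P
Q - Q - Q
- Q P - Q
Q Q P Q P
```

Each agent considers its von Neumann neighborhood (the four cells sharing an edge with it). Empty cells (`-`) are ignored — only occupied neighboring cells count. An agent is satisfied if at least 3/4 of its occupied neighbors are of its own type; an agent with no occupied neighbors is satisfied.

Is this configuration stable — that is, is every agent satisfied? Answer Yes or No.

(1,1)Q 1/2 unhappy
(1,2)P 0/2 unhappy
(1,3)Q 2/3 unhappy
(1,4)Q 1/2 unhappy
(1,5)P 0/2 unhappy
(2,1)Q 1/1 ok
(2,3)Q 1/2 unhappy
(2,5)Q 1/2 unhappy
(3,2)Q 1/2 unhappy
(3,3)P 1/3 unhappy
(3,5)Q 1/2 unhappy
(4,1)Q 1/1 ok
(4,2)Q 2/3 unhappy
(4,3)P 1/3 unhappy
(4,4)Q 0/2 unhappy
(4,5)P 0/2 unhappy
For instance (1,1) has only 1/2 same-type neighbors, below 3/4.

No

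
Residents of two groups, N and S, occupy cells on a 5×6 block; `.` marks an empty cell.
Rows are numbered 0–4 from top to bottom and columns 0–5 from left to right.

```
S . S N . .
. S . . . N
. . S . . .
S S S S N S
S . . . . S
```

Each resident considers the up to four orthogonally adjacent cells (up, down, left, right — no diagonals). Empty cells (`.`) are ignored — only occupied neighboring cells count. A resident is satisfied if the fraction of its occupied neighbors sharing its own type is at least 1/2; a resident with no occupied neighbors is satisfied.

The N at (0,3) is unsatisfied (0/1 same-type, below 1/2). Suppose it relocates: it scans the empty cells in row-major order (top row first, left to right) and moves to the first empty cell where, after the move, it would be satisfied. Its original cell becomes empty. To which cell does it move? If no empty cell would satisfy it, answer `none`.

(0,4)

Vacating (0,3). Empty cells in order:
  (0,1): 0/3 same-type → still unsatisfied.
  (0,4): 0/0 same-type → satisfied — stop here.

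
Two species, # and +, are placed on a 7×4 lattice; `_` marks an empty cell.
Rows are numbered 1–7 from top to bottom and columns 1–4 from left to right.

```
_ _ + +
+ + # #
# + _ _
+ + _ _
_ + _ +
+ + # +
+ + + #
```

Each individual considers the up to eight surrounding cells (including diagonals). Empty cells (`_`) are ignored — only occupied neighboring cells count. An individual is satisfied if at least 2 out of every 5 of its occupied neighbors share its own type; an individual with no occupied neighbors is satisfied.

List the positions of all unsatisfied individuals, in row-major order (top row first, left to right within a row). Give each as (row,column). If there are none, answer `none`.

(1,3)+ 2/4 satisfied
(1,4)+ 1/3 not
(2,1)+ 2/3 satisfied
(2,2)+ 3/5 satisfied
(2,3)# 1/5 not
(2,4)# 1/3 not
(3,1)# 0/5 not
(3,2)+ 4/6 satisfied
(4,1)+ 3/4 satisfied
(4,2)+ 3/4 satisfied
(5,2)+ 4/5 satisfied
(5,4)+ 1/2 satisfied
(6,1)+ 4/4 satisfied
(6,2)+ 5/6 satisfied
(6,3)# 1/7 not
(6,4)+ 2/4 satisfied
(7,1)+ 3/3 satisfied
(7,2)+ 4/5 satisfied
(7,3)+ 3/5 satisfied
(7,4)# 1/3 not

(1,4), (2,3), (2,4), (3,1), (6,3), (7,4)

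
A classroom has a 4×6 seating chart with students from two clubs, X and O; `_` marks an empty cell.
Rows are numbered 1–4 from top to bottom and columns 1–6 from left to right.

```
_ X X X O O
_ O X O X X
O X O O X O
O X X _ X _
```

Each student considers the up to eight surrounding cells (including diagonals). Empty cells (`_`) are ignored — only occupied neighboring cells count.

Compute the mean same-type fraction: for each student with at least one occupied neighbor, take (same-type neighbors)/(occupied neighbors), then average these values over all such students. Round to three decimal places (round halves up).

Row 1: (1,2)X 2/3 · (1,3)X 3/5 · (1,4)X 3/5 · (1,5)O 2/5 · (1,6)O 1/3
Row 2: (2,2)O 2/6 · (2,3)X 4/8 · (2,4)O 3/8 · (2,5)X 3/8 · (2,6)X 2/5
Row 3: (3,1)O 2/4 · (3,2)X 3/7 · (3,3)O 3/7 · (3,4)O 2/7 · (3,5)X 3/6 · (3,6)O 0/4
Row 4: (4,1)O 1/3 · (4,2)X 2/5 · (4,3)X 2/4 · (4,5)X 1/3
Sum over 20 students: 2/3 + 3/5 + 3/5 + 2/5 + 1/3 + 2/6 + 4/8 + 3/8 + 3/8 + 2/5 + 2/4 + 3/7 + 3/7 + 2/7 + 3/6 + 0/4 + 1/3 + 2/5 + 2/4 + 1/3 = 1161/140; mean = 1161/140 ÷ 20 = 1161/2800 = 0.414642… → 0.415.

0.415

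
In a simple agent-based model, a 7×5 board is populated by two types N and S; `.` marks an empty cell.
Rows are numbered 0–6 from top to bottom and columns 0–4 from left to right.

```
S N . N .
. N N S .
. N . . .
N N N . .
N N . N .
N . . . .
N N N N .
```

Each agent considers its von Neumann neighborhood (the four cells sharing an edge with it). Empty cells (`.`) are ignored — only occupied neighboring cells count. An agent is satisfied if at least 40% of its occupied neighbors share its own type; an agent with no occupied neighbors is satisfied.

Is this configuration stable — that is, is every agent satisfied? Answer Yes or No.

Row 0: (0,0)S 0/1 not · (0,1)N 1/2 satisfied · (0,3)N 0/1 not
Row 1: (1,1)N 3/3 satisfied · (1,2)N 1/2 satisfied · (1,3)S 0/2 not
Row 2: (2,1)N 2/2 satisfied
Row 3: (3,0)N 2/2 satisfied · (3,1)N 4/4 satisfied · (3,2)N 1/1 satisfied
Row 4: (4,0)N 3/3 satisfied · (4,1)N 2/2 satisfied · (4,3)N 0/0 satisfied
Row 5: (5,0)N 2/2 satisfied
Row 6: (6,0)N 2/2 satisfied · (6,1)N 2/2 satisfied · (6,2)N 2/2 satisfied · (6,3)N 1/1 satisfied
For instance (0,0) has only 0/1 same-type neighbors, below 2/5.

No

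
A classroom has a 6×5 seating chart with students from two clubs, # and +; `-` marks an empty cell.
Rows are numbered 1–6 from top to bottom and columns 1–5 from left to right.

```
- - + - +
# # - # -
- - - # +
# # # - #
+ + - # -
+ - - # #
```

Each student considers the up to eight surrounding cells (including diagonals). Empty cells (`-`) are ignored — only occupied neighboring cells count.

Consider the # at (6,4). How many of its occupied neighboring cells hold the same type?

2

Occupied neighbors of (6,4): (5,4)=#, (6,5)=#.
Same type (#): 2 of 2.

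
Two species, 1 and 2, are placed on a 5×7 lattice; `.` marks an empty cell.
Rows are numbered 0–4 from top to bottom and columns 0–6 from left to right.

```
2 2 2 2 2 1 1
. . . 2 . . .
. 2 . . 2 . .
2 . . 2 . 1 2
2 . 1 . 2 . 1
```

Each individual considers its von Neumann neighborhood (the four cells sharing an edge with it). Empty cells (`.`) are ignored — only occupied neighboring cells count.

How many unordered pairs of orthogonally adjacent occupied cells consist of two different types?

Scan each occupied cell's neighbors to the right and below so each pair is counted once.
From row 0: 1 unlike of 7 pairs (running 1/7).
From row 3: 2 unlike of 3 pairs (running 3/10).
Total adjacent occupied pairs: 10; unlike-type pairs: 3.

3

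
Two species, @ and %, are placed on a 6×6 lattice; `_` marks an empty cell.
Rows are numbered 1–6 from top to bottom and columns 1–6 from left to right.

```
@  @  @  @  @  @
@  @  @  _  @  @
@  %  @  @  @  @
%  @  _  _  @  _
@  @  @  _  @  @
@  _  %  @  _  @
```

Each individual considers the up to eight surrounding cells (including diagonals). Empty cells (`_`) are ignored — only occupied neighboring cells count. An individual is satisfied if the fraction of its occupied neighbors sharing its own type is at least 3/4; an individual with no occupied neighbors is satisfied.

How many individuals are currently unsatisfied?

(1,1)@ 3/3 ✓
(1,2)@ 5/5 ✓
(1,3)@ 4/4 ✓
(1,4)@ 4/4 ✓
(1,5)@ 4/4 ✓
(1,6)@ 3/3 ✓
(2,1)@ 4/5 ✓
(2,2)@ 7/8 ✓
(2,3)@ 6/7 ✓
(2,5)@ 7/7 ✓
(2,6)@ 5/5 ✓
(3,1)@ 3/5 ✗
(3,2)% 1/7 ✗
(3,3)@ 4/5 ✓
(3,4)@ 5/5 ✓
(3,5)@ 5/5 ✓
(3,6)@ 4/4 ✓
(4,1)% 1/5 ✗
(4,2)@ 5/7 ✗
(4,5)@ 5/5 ✓
(5,1)@ 3/4 ✓
(5,2)@ 4/6 ✗
(5,3)@ 3/4 ✓
(5,5)@ 4/4 ✓
(5,6)@ 3/3 ✓
(6,1)@ 2/2 ✓
(6,3)% 0/3 ✗
(6,4)@ 2/3 ✗
(6,6)@ 2/2 ✓
Unsatisfied: (3,1), (3,2), (4,1), (4,2), (5,2), (6,3), (6,4) — 7 in total.

7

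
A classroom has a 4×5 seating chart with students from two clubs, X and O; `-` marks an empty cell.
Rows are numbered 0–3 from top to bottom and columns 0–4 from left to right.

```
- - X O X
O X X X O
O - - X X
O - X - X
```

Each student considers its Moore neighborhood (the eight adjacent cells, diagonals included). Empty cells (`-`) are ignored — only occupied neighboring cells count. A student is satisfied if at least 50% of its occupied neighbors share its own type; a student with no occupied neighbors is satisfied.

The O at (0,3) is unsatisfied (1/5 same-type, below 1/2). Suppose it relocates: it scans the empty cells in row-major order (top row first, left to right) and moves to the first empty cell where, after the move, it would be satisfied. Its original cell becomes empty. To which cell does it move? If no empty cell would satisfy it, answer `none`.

(0,0)

Vacating (0,3). Empty cells in order:
  (0,0): 1/2 same-type → satisfied — stop here.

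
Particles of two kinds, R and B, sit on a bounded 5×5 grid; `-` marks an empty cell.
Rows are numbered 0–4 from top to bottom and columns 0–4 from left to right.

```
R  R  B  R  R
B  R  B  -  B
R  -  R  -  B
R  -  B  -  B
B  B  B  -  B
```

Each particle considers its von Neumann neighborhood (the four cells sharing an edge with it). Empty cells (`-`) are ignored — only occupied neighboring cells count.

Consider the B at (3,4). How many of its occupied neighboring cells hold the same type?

Occupied neighbors of (3,4): (2,4)=B, (4,4)=B.
Same type (B): 2 of 2.

2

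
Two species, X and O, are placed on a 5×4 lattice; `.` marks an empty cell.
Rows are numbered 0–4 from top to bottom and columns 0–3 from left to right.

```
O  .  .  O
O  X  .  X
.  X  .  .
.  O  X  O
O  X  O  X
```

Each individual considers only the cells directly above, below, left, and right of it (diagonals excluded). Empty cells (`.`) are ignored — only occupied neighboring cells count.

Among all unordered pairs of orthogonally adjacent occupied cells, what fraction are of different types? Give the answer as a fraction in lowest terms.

Scan each occupied cell's neighbors to the right and below so each pair is counted once.
Row 0: O(0,0)–O(1,0)= O(0,3)–X(1,3)≠  → 1/2 unlike.
Row 1: O(1,0)–X(1,1)≠ X(1,1)–X(2,1)=  → 1/2 unlike.
Row 2: X(2,1)–O(3,1)≠  → 1/1 unlike.
Row 3: O(3,1)–X(3,2)≠ O(3,1)–X(4,1)≠ X(3,2)–O(3,3)≠ X(3,2)–O(4,2)≠ O(3,3)–X(4,3)≠  → 5/5 unlike.
Row 4: O(4,0)–X(4,1)≠ X(4,1)–O(4,2)≠ O(4,2)–X(4,3)≠  → 3/3 unlike.
Total adjacent occupied pairs: 13; unlike-type pairs: 11.
11/13 is already in lowest terms.

11/13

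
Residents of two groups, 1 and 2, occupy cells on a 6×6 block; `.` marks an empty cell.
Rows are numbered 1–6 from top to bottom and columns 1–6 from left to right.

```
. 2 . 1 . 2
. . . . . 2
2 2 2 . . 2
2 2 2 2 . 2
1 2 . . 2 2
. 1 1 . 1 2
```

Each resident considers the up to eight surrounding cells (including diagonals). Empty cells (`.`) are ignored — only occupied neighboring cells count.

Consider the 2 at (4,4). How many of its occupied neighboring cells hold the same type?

3

Occupied neighbors of (4,4): (3,3)=2, (4,3)=2, (5,5)=2.
Same type (2): 3 of 3.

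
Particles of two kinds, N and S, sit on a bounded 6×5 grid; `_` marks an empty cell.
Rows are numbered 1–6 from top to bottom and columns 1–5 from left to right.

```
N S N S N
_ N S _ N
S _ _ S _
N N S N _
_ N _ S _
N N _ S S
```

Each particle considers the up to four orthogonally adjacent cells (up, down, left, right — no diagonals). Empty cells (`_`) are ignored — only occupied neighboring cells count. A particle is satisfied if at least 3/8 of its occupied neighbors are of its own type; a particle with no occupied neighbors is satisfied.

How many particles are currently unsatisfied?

10

Row 1: (1,1)N 0/1 unhappy · (1,2)S 0/3 unhappy · (1,3)N 0/3 unhappy · (1,4)S 0/2 unhappy · (1,5)N 1/2 ok
Row 2: (2,2)N 0/2 unhappy · (2,3)S 0/2 unhappy · (2,5)N 1/1 ok
Row 3: (3,1)S 0/1 unhappy · (3,4)S 0/1 unhappy
Row 4: (4,1)N 1/2 ok · (4,2)N 2/3 ok · (4,3)S 0/2 unhappy · (4,4)N 0/3 unhappy
Row 5: (5,2)N 2/2 ok · (5,4)S 1/2 ok
Row 6: (6,1)N 1/1 ok · (6,2)N 2/2 ok · (6,4)S 2/2 ok · (6,5)S 1/1 ok
Unsatisfied: (1,1), (1,2), (1,3), (1,4), (2,2), (2,3), (3,1), (3,4), (4,3), (4,4) — 10 in total.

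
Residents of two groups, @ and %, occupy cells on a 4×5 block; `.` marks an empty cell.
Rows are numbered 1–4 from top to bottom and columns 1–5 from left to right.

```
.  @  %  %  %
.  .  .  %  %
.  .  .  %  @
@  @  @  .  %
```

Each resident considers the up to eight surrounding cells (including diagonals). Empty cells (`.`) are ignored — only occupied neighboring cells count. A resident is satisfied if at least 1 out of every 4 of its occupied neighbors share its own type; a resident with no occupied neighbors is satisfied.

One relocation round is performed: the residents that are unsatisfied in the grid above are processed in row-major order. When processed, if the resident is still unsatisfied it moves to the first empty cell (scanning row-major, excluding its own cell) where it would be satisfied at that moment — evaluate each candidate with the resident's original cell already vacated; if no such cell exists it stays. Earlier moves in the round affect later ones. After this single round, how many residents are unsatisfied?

Initially unsatisfied (in order): (1,2), (3,5).
  (1,2) → (1,1).
  (3,5) → (1,2).
Resulting grid:
@ @ % % %
. . . % %
. . . % .
@ @ @ . %
All satisfied now.

0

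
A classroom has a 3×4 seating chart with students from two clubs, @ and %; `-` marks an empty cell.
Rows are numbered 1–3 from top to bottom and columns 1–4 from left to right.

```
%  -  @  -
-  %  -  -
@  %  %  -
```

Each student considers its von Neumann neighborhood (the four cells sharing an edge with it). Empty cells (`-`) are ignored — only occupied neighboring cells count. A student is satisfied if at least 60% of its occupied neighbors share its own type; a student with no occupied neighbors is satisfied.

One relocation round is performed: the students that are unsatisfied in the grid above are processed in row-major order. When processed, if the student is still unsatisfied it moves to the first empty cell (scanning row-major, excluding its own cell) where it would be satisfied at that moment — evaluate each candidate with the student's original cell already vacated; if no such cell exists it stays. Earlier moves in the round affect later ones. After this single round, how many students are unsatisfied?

0

Initially unsatisfied (in order): (3,1).
  (3,1) → (1,4).
Resulting grid:
% - @ @
- % - -
- % % -
All satisfied now.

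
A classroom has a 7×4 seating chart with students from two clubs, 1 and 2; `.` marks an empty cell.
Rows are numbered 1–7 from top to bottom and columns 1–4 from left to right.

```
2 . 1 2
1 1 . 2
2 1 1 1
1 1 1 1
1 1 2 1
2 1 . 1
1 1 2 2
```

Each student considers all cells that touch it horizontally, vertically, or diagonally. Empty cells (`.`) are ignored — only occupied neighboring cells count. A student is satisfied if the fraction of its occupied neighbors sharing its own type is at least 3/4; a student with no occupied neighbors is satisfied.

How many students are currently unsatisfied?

16

Row 1: (1,1)2 0/2 unhappy · (1,3)1 1/3 unhappy · (1,4)2 1/2 unhappy
Row 2: (2,1)1 2/4 unhappy · (2,2)1 4/6 unhappy · (2,4)2 1/4 unhappy
Row 3: (3,1)2 0/5 unhappy · (3,2)1 6/7 ok · (3,3)1 6/7 ok · (3,4)1 3/4 ok
Row 4: (4,1)1 4/5 ok · (4,2)1 6/8 ok · (4,3)1 7/8 ok · (4,4)1 4/5 ok
Row 5: (5,1)1 4/5 ok · (5,2)1 5/7 unhappy · (5,3)2 0/7 unhappy · (5,4)1 3/4 ok
Row 6: (6,1)2 0/5 unhappy · (6,2)1 4/7 unhappy · (6,4)1 1/4 unhappy
Row 7: (7,1)1 2/3 unhappy · (7,2)1 2/4 unhappy · (7,3)2 1/4 unhappy · (7,4)2 1/2 unhappy
Unsatisfied: (1,1), (1,3), (1,4), (2,1), (2,2), (2,4), (3,1), (5,2), (5,3), (6,1), (6,2), (6,4), (7,1), (7,2), (7,3), (7,4) — 16 in total.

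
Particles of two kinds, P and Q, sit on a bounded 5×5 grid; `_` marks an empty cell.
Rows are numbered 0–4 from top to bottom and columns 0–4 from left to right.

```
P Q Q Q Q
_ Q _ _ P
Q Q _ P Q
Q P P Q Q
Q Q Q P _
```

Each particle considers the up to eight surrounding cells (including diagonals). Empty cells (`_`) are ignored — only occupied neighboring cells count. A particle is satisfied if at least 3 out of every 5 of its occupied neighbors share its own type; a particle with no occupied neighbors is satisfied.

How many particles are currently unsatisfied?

11

(0,0)P 0/2 not
(0,1)Q 2/3 satisfied
(0,2)Q 3/3 satisfied
(0,3)Q 2/3 satisfied
(0,4)Q 1/2 not
(1,1)Q 4/5 satisfied
(1,4)P 1/4 not
(2,0)Q 3/4 satisfied
(2,1)Q 3/5 satisfied
(2,3)P 2/5 not
(2,4)Q 2/4 not
(3,0)Q 4/5 satisfied
(3,1)P 1/7 not
(3,2)P 3/7 not
(3,3)Q 3/6 not
(3,4)Q 2/4 not
(4,0)Q 2/3 satisfied
(4,1)Q 3/5 satisfied
(4,2)Q 2/5 not
(4,3)P 1/4 not
Unsatisfied: (0,0), (0,4), (1,4), (2,3), (2,4), (3,1), (3,2), (3,3), (3,4), (4,2), (4,3) — 11 in total.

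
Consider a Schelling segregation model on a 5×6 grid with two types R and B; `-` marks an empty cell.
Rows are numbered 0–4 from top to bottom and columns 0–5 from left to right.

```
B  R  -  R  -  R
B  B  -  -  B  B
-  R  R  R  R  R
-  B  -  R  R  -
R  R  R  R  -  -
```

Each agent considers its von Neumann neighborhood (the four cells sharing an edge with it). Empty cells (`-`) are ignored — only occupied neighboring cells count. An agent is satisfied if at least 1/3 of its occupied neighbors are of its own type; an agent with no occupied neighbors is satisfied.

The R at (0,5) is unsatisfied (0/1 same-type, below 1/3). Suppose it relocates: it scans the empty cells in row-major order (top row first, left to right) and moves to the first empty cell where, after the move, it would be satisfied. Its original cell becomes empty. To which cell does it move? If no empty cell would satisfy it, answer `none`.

(0,2)

Vacating (0,5). Empty cells in order:
  (0,2): 2/2 same-type → satisfied — stop here.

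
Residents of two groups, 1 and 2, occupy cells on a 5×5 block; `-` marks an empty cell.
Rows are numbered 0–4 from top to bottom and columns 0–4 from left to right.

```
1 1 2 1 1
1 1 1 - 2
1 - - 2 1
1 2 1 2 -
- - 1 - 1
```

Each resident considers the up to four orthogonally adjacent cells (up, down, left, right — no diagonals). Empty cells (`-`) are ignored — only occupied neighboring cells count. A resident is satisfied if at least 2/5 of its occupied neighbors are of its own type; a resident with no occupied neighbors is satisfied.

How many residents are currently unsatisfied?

Row 0: (0,0)1 2/2 ✓ · (0,1)1 2/3 ✓ · (0,2)2 0/3 ✗ · (0,3)1 1/2 ✓ · (0,4)1 1/2 ✓
Row 1: (1,0)1 3/3 ✓ · (1,1)1 3/3 ✓ · (1,2)1 1/2 ✓ · (1,4)2 0/2 ✗
Row 2: (2,0)1 2/2 ✓ · (2,3)2 1/2 ✓ · (2,4)1 0/2 ✗
Row 3: (3,0)1 1/2 ✓ · (3,1)2 0/2 ✗ · (3,2)1 1/3 ✗ · (3,3)2 1/2 ✓
Row 4: (4,2)1 1/1 ✓ · (4,4)1 0/0 ✓
Unsatisfied: (0,2), (1,4), (2,4), (3,1), (3,2) — 5 in total.

5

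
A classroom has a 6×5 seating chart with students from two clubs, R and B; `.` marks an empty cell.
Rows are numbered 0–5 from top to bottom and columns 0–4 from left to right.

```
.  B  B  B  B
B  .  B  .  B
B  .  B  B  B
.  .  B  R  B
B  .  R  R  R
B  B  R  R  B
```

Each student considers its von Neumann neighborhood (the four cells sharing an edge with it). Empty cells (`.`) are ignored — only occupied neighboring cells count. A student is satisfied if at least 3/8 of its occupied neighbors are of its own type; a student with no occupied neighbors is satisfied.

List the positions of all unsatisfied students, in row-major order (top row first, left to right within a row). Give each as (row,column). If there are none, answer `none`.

Row 0: (0,1)B 1/1 ok · (0,2)B 3/3 ok · (0,3)B 2/2 ok · (0,4)B 2/2 ok
Row 1: (1,0)B 1/1 ok · (1,2)B 2/2 ok · (1,4)B 2/2 ok
Row 2: (2,0)B 1/1 ok · (2,2)B 3/3 ok · (2,3)B 2/3 ok · (2,4)B 3/3 ok
Row 3: (3,2)B 1/3 unhappy · (3,3)R 1/4 unhappy · (3,4)B 1/3 unhappy
Row 4: (4,0)B 1/1 ok · (4,2)R 2/3 ok · (4,3)R 4/4 ok · (4,4)R 1/3 unhappy
Row 5: (5,0)B 2/2 ok · (5,1)B 1/2 ok · (5,2)R 2/3 ok · (5,3)R 2/3 ok · (5,4)B 0/2 unhappy

(3,2), (3,3), (3,4), (4,4), (5,4)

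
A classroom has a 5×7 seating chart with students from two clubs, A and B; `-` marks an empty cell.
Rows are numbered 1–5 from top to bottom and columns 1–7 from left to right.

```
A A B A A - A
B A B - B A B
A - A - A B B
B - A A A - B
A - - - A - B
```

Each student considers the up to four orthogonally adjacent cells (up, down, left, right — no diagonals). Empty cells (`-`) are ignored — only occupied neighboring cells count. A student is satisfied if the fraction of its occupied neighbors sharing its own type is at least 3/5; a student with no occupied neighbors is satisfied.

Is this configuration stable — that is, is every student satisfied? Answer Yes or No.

(1,1)A 1/2 unhappy
(1,2)A 2/3 ok
(1,3)B 1/3 unhappy
(1,4)A 1/2 unhappy
(1,5)A 1/2 unhappy
(1,7)A 0/1 unhappy
(2,1)B 0/3 unhappy
(2,2)A 1/3 unhappy
(2,3)B 1/3 unhappy
(2,5)B 0/3 unhappy
(2,6)A 0/3 unhappy
(2,7)B 1/3 unhappy
(3,1)A 0/2 unhappy
(3,3)A 1/2 unhappy
(3,5)A 1/3 unhappy
(3,6)B 1/3 unhappy
(3,7)B 3/3 ok
(4,1)B 0/2 unhappy
(4,3)A 2/2 ok
(4,4)A 2/2 ok
(4,5)A 3/3 ok
(4,7)B 2/2 ok
(5,1)A 0/1 unhappy
(5,5)A 1/1 ok
(5,7)B 1/1 ok
For instance (1,1) has only 1/2 same-type neighbors, below 3/5.

No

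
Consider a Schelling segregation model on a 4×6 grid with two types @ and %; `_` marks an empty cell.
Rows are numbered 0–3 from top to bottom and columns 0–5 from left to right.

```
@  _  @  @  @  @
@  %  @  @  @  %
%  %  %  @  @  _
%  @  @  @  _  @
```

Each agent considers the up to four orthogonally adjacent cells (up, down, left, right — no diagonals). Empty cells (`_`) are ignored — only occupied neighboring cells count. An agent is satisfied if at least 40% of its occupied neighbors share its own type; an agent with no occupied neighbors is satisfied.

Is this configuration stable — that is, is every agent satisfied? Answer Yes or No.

Row 0: (0,0)@ 1/1 ✓ · (0,2)@ 2/2 ✓ · (0,3)@ 3/3 ✓ · (0,4)@ 3/3 ✓ · (0,5)@ 1/2 ✓
Row 1: (1,0)@ 1/3 ✗ · (1,1)% 1/3 ✗ · (1,2)@ 2/4 ✓ · (1,3)@ 4/4 ✓ · (1,4)@ 3/4 ✓ · (1,5)% 0/2 ✗
Row 2: (2,0)% 2/3 ✓ · (2,1)% 3/4 ✓ · (2,2)% 1/4 ✗ · (2,3)@ 3/4 ✓ · (2,4)@ 2/2 ✓
Row 3: (3,0)% 1/2 ✓ · (3,1)@ 1/3 ✗ · (3,2)@ 2/3 ✓ · (3,3)@ 2/2 ✓ · (3,5)@ 0/0 ✓
For instance (1,0) has only 1/3 same-type neighbors, below 2/5.

No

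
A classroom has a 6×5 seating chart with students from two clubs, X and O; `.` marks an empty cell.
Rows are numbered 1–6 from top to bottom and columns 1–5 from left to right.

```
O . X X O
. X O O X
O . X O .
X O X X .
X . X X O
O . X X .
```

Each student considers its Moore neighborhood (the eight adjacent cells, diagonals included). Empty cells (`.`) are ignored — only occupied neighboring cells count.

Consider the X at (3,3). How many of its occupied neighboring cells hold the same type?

3

Occupied neighbors of (3,3): (2,2)=X, (2,3)=O, (2,4)=O, (3,4)=O, (4,2)=O, (4,3)=X, (4,4)=X.
Same type (X): 3 of 7.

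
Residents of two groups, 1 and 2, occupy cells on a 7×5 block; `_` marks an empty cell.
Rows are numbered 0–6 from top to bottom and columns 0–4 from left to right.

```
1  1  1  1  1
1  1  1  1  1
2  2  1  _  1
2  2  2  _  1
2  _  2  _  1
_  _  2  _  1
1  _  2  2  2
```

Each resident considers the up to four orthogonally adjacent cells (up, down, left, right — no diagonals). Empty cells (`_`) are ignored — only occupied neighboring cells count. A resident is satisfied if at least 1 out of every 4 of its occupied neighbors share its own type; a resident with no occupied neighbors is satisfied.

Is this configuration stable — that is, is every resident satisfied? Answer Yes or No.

Yes

Row 0: (0,0)1 2/2 ok · (0,1)1 3/3 ok · (0,2)1 3/3 ok · (0,3)1 3/3 ok · (0,4)1 2/2 ok
Row 1: (1,0)1 2/3 ok · (1,1)1 3/4 ok · (1,2)1 4/4 ok · (1,3)1 3/3 ok · (1,4)1 3/3 ok
Row 2: (2,0)2 2/3 ok · (2,1)2 2/4 ok · (2,2)1 1/3 ok · (2,4)1 2/2 ok
Row 3: (3,0)2 3/3 ok · (3,1)2 3/3 ok · (3,2)2 2/3 ok · (3,4)1 2/2 ok
Row 4: (4,0)2 1/1 ok · (4,2)2 2/2 ok · (4,4)1 2/2 ok
Row 5: (5,2)2 2/2 ok · (5,4)1 1/2 ok
Row 6: (6,0)1 0/0 ok · (6,2)2 2/2 ok · (6,3)2 2/2 ok · (6,4)2 1/2 ok
All meet the threshold, so the configuration is stable.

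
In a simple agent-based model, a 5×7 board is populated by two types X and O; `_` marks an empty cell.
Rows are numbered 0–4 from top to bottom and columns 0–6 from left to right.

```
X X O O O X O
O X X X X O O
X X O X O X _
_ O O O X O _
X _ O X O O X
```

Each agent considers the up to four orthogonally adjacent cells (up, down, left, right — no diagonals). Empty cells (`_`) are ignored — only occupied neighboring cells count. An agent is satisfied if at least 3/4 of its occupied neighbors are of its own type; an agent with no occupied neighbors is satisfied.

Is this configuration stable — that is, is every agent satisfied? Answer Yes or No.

Row 0: (0,0)X 1/2 not · (0,1)X 2/3 not · (0,2)O 1/3 not · (0,3)O 2/3 not · (0,4)O 1/3 not · (0,5)X 0/3 not · (0,6)O 1/2 not
Row 1: (1,0)O 0/3 not · (1,1)X 3/4 satisfied · (1,2)X 2/4 not · (1,3)X 3/4 satisfied · (1,4)X 1/4 not · (1,5)O 1/4 not · (1,6)O 2/2 satisfied
Row 2: (2,0)X 1/2 not · (2,1)X 2/4 not · (2,2)O 1/4 not · (2,3)X 1/4 not · (2,4)O 0/4 not · (2,5)X 0/3 not
Row 3: (3,1)O 1/2 not · (3,2)O 4/4 satisfied · (3,3)O 1/4 not · (3,4)X 0/4 not · (3,5)O 1/3 not
Row 4: (4,0)X 0/0 satisfied · (4,2)O 1/2 not · (4,3)X 0/3 not · (4,4)O 1/3 not · (4,5)O 2/3 not · (4,6)X 0/1 not
For instance (0,0) has only 1/2 same-type neighbors, below 3/4.

No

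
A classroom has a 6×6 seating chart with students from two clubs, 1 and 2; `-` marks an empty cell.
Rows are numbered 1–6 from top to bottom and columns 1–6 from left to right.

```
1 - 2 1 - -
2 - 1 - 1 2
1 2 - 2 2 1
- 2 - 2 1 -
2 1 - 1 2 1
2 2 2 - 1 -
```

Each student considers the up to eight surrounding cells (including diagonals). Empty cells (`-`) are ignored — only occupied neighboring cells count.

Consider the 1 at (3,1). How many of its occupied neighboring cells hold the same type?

Occupied neighbors of (3,1): (2,1)=2, (3,2)=2, (4,2)=2.
Same type (1): 0 of 3.

0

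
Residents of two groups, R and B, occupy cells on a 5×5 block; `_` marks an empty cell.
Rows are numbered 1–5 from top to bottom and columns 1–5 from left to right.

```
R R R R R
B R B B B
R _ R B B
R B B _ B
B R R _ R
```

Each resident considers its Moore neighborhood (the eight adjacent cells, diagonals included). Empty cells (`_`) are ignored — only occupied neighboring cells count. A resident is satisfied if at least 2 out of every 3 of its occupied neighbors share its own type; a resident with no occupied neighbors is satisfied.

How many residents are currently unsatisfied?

17

(1,1)R 2/3 satisfied
(1,2)R 3/5 not
(1,3)R 3/5 not
(1,4)R 2/5 not
(1,5)R 1/3 not
(2,1)B 0/4 not
(2,2)R 5/7 satisfied
(2,3)B 2/7 not
(2,4)B 4/8 not
(2,5)B 3/5 not
(3,1)R 2/4 not
(3,3)R 1/6 not
(3,4)B 6/7 satisfied
(3,5)B 4/4 satisfied
(4,1)R 2/4 not
(4,2)B 2/7 not
(4,3)B 2/5 not
(4,5)B 2/3 satisfied
(5,1)B 1/3 not
(5,2)R 2/5 not
(5,3)R 1/3 not
(5,5)R 0/1 not
Unsatisfied: (1,2), (1,3), (1,4), (1,5), (2,1), (2,3), (2,4), (2,5), (3,1), (3,3), (4,1), (4,2), (4,3), (5,1), (5,2), (5,3), (5,5) — 17 in total.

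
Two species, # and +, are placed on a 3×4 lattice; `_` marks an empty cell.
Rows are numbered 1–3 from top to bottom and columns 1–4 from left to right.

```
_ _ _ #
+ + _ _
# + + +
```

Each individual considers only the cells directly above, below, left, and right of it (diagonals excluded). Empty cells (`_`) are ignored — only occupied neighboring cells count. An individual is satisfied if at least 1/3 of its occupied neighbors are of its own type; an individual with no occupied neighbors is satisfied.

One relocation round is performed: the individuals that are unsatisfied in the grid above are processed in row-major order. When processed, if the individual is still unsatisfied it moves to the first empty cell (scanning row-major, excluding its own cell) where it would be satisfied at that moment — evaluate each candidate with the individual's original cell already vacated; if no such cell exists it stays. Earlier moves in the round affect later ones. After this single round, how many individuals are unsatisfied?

0

Initially unsatisfied (in order): (3,1).
  (3,1) → (1,3).
Resulting grid:
_ _ # #
+ + _ _
_ + + +
All satisfied now.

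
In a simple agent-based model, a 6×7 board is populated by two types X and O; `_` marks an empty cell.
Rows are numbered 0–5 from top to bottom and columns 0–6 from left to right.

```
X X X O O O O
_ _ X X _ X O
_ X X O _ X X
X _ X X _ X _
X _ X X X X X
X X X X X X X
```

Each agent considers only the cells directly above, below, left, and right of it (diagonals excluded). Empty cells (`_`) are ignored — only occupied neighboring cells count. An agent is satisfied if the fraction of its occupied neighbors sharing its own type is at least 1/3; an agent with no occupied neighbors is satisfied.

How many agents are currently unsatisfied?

(0,0)X 1/1 satisfied
(0,1)X 2/2 satisfied
(0,2)X 2/3 satisfied
(0,3)O 1/3 satisfied
(0,4)O 2/2 satisfied
(0,5)O 2/3 satisfied
(0,6)O 2/2 satisfied
(1,2)X 3/3 satisfied
(1,3)X 1/3 satisfied
(1,5)X 1/3 satisfied
(1,6)O 1/3 satisfied
(2,1)X 1/1 satisfied
(2,2)X 3/4 satisfied
(2,3)O 0/3 not
(2,5)X 3/3 satisfied
(2,6)X 1/2 satisfied
(3,0)X 1/1 satisfied
(3,2)X 3/3 satisfied
(3,3)X 2/3 satisfied
(3,5)X 2/2 satisfied
(4,0)X 2/2 satisfied
(4,2)X 3/3 satisfied
(4,3)X 4/4 satisfied
(4,4)X 3/3 satisfied
(4,5)X 4/4 satisfied
(4,6)X 2/2 satisfied
(5,0)X 2/2 satisfied
(5,1)X 2/2 satisfied
(5,2)X 3/3 satisfied
(5,3)X 3/3 satisfied
(5,4)X 3/3 satisfied
(5,5)X 3/3 satisfied
(5,6)X 2/2 satisfied
Unsatisfied: (2,3) — 1 in total.

1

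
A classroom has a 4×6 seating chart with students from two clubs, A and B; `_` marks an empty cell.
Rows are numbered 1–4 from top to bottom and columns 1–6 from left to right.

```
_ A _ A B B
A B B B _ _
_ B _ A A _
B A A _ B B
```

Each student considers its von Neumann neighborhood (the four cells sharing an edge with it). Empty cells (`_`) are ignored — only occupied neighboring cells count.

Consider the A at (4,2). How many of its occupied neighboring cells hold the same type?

1

Occupied neighbors of (4,2): (3,2)=B, (4,1)=B, (4,3)=A.
Same type (A): 1 of 3.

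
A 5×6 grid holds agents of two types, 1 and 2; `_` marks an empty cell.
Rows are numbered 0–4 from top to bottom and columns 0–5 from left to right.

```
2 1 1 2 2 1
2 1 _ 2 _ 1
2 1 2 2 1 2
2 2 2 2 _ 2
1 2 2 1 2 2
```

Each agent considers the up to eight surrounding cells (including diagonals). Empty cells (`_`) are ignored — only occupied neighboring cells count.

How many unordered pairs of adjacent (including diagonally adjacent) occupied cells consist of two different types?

Scan each occupied cell's neighbors to the right and below (and the two forward diagonals) so each pair is counted once.
Row 0: 2(0,0)–1(0,1)≠ 2(0,0)–2(1,0)= 2(0,0)–1(1,1)≠ 1(0,1)–1(0,2)= 1(0,1)–1(1,1)= 1(0,1)–2(1,0)≠ 1(0,2)–2(0,3)≠ 1(0,2)–2(1,3)≠ 1(0,2)–1(1,1)= 2(0,3)–2(0,4)= 2(0,3)–2(1,3)= 2(0,4)–1(0,5)≠ 2(0,4)–1(1,5)≠ 2(0,4)–2(1,3)= 1(0,5)–1(1,5)=  → 7/15 unlike.
Row 1: 2(1,0)–1(1,1)≠ 2(1,0)–2(2,0)= 2(1,0)–1(2,1)≠ 1(1,1)–1(2,1)= 1(1,1)–2(2,2)≠ 1(1,1)–2(2,0)≠ 2(1,3)–2(2,3)= 2(1,3)–1(2,4)≠ 2(1,3)–2(2,2)= 1(1,5)–2(2,5)≠ 1(1,5)–1(2,4)=  → 6/11 unlike.
Row 2: 2(2,0)–1(2,1)≠ 2(2,0)–2(3,0)= 2(2,0)–2(3,1)= 1(2,1)–2(2,2)≠ 1(2,1)–2(3,1)≠ 1(2,1)–2(3,2)≠ 1(2,1)–2(3,0)≠ 2(2,2)–2(2,3)= 2(2,2)–2(3,2)= 2(2,2)–2(3,3)= 2(2,2)–2(3,1)= 2(2,3)–1(2,4)≠ 2(2,3)–2(3,3)= 2(2,3)–2(3,2)= 1(2,4)–2(2,5)≠ 1(2,4)–2(3,5)≠ 1(2,4)–2(3,3)≠ 2(2,5)–2(3,5)=  → 9/18 unlike.
Row 3: 2(3,0)–2(3,1)= 2(3,0)–1(4,0)≠ 2(3,0)–2(4,1)= 2(3,1)–2(3,2)= 2(3,1)–2(4,1)= 2(3,1)–2(4,2)= 2(3,1)–1(4,0)≠ 2(3,2)–2(3,3)= 2(3,2)–2(4,2)= 2(3,2)–1(4,3)≠ 2(3,2)–2(4,1)= 2(3,3)–1(4,3)≠ 2(3,3)–2(4,4)= 2(3,3)–2(4,2)= 2(3,5)–2(4,5)= 2(3,5)–2(4,4)=  → 4/16 unlike.
Row 4: 1(4,0)–2(4,1)≠ 2(4,1)–2(4,2)= 2(4,2)–1(4,3)≠ 1(4,3)–2(4,4)≠ 2(4,4)–2(4,5)=  → 3/5 unlike.
Total adjacent occupied pairs: 65; unlike-type pairs: 29.

29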